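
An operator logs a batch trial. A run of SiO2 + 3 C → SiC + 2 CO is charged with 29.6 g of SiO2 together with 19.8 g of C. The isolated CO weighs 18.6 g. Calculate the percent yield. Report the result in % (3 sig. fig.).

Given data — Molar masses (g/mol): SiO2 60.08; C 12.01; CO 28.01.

67.4 %

n(SiO2) = 29.60 / 60.08 = 0.4927 mol
n(C) = 19.80 / 12.01 = 1.649 mol
n/ν → SiO2: 0.4927, C: 0.5497; SiO2 is limiting.
theoretical n(CO) = (2/1) × 0.4927 = 0.9854 mol → 27.60 g
% yield = 18.6 / 27.60 × 100 = 67.39 %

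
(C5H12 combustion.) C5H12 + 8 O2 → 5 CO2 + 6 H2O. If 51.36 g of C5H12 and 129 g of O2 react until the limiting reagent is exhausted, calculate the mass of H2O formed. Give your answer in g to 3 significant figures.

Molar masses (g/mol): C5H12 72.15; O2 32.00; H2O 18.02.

n(C5H12) = 51.36 / 72.15 = 0.7119 mol
n(O2) = 129.0 / 32.00 = 4.031 mol
n/ν → C5H12: 0.7119, O2: 0.5039; O2 is limiting.
n(H2O) = (6/8) × 4.031 = 3.023 mol
mass = 3.023 × 18.02 = 54.47 g

54.5 g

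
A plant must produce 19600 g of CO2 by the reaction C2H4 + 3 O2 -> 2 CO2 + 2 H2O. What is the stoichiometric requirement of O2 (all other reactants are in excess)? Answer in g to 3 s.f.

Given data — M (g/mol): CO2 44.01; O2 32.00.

21400 g

n(CO2) = 19600 / 44.01 = 445.4 mol
n(O2) = (3/2) × 445.4 = 668.1 mol
mass = 668.1 × 32.00 = 21380 g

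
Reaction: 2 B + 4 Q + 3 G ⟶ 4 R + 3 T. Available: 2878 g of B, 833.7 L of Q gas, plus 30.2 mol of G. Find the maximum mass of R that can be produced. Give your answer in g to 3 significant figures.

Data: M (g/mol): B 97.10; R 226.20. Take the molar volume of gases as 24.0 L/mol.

7860 g

n(B) = 2878 / 97.10 = 29.64 mol
n(Q) = 833.7 / 24.0 = 34.74 mol
n(G) = 30.20 mol
n/ν for B = 29.64/2 = 14.82
n/ν for Q = 34.74/4 = 8.685
n/ν for G = 30.20/3 = 10.07
Smallest n/ν is Q → limiting reagent.
n(R) = (4/4) × 34.74 = 34.74 mol
mass = 34.74 × 226.20 = 7858 g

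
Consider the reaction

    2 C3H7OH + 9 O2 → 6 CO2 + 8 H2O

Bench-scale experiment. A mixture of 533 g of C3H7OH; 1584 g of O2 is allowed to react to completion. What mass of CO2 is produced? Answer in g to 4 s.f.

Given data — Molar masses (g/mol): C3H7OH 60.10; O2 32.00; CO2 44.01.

1171 g

n(C3H7OH) = 533.0 / 60.10 = 8.869 mol
n(O2) = 1584 / 32.00 = 49.50 mol
n/ν → C3H7OH: 4.435, O2: 5.500; C3H7OH is limiting.
n(CO2) = (6/2) × 8.869 = 26.61 mol
mass = 26.61 × 44.01 = 1171 g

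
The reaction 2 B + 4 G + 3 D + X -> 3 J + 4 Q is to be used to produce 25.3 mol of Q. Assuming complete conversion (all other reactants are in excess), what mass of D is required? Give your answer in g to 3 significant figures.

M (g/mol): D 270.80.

5140 g

n(Q) = 25.30 mol
n(D) = (3/4) × 25.30 = 18.98 mol
mass = 18.98 × 270.80 = 5140 g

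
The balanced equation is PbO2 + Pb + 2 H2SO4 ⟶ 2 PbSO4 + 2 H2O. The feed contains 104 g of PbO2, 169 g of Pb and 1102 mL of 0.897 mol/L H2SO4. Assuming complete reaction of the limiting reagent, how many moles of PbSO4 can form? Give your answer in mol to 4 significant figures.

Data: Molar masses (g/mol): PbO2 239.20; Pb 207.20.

0.8696 mol

n(PbO2) = 104.0 / 239.20 = 0.4348 mol
n(Pb) = 169.0 / 207.20 = 0.8156 mol
n(H2SO4) = 0.897 × 1102/1000 = 0.9885 mol
n/ν for PbO2 = 0.4348/1 = 0.4348
n/ν for Pb = 0.8156/1 = 0.8156
n/ν for H2SO4 = 0.9885/2 = 0.4943
Smallest n/ν is PbO2 → limiting reagent.
n(PbSO4) = (2/1) × 0.4348 = 0.8696 mol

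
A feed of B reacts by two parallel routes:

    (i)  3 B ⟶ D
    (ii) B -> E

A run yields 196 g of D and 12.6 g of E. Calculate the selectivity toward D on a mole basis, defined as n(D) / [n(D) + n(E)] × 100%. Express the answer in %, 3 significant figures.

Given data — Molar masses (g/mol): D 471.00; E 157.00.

83.8 %

n(D) = 196 / 471.00 = 0.4161 mol
n(E) = 12.6 / 157.00 = 0.08025 mol
selectivity = 0.4161/(0.4161+0.08025) × 100 = 83.83 %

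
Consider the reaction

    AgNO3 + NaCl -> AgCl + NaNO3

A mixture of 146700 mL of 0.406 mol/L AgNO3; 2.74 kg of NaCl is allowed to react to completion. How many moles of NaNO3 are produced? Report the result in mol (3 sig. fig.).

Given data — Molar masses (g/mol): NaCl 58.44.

n(AgNO3) = 0.406 × 146700/1000 = 59.56 mol
n(NaCl) = 2.740×1000 / 58.44 = 46.89 mol
n/ν → AgNO3: 59.56, NaCl: 46.89; NaCl is limiting.
n(NaNO3) = (1/1) × 46.89 = 46.89 mol

46.9 mol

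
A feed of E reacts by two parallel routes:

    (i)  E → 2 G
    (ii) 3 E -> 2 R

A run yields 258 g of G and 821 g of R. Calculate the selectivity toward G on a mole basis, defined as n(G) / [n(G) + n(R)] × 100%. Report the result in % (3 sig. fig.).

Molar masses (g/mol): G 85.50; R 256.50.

48.5 %

n(G) = 258 / 85.50 = 3.018 mol
n(R) = 821 / 256.50 = 3.201 mol
selectivity = 3.018/(3.018+3.201) × 100 = 48.53 %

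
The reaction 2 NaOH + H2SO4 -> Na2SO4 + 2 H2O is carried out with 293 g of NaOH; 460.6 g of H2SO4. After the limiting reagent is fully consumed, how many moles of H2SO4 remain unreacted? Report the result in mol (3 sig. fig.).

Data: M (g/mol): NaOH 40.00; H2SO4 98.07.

n(NaOH) = 293.0 / 40.00 = 7.325 mol
n(H2SO4) = 460.6 / 98.07 = 4.697 mol
n/ν for NaOH = 7.325/2 = 3.663
n/ν for H2SO4 = 4.697/1 = 4.697
Smallest n/ν is NaOH → limiting reagent.
H2SO4 consumed = (1/2) × 7.325 = 3.663 mol
H2SO4 remaining = 4.697 − 3.663 = 1.034 mol

1.03 mol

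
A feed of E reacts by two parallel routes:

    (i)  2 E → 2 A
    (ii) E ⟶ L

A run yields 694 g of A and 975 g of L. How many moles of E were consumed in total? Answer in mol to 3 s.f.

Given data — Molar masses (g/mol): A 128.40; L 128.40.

n(A) = 694 / 128.40 = 5.405 mol
n(L) = 975 / 128.40 = 7.593 mol
n(E) via (i) = (2/2)×5.405 = 5.405 mol
n(E) via (ii) = (1/1)×7.593 = 7.593 mol
total n(E) = 5.405 + 7.593 = 13.00 mol

13.0 mol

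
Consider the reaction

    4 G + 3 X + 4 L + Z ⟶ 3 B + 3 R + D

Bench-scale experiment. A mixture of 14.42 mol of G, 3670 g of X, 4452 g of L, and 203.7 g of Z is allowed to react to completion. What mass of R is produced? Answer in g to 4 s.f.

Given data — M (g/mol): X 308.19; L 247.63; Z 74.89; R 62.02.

506.1 g

n(G) = 14.42 mol
n(X) = 3670 / 308.19 = 11.91 mol
n(L) = 4452 / 247.63 = 17.98 mol
n(Z) = 203.7 / 74.89 = 2.720 mol
n/ν for G = 14.42/4 = 3.605
n/ν for X = 11.91/3 = 3.970
n/ν for L = 17.98/4 = 4.495
n/ν for Z = 2.720/1 = 2.720
Smallest n/ν is Z → limiting reagent.
n(R) = (3/1) × 2.720 = 8.160 mol
mass = 8.160 × 62.02 = 506.1 g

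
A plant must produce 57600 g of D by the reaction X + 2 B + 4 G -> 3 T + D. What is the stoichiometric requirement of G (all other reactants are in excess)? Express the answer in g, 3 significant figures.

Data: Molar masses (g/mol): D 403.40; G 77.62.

44300 g

n(D) = 57600 / 403.40 = 142.8 mol
n(G) = (4/1) × 142.8 = 571.2 mol
mass = 571.2 × 77.62 = 44340 g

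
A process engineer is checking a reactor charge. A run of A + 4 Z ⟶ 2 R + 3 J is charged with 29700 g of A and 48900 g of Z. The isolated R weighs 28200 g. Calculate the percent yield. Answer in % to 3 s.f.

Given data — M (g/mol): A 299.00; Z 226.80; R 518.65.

n(A) = 29700 / 299.00 = 99.33 mol
n(Z) = 48900 / 226.80 = 215.6 mol
n/ν for A = 99.33/1 = 99.33
n/ν for Z = 215.6/4 = 53.90
Smallest n/ν is Z → limiting reagent.
theoretical n(R) = (2/4) × 215.6 = 107.8 mol → 55910 g
% yield = 28200 / 55910 × 100 = 50.44 %

50.4 %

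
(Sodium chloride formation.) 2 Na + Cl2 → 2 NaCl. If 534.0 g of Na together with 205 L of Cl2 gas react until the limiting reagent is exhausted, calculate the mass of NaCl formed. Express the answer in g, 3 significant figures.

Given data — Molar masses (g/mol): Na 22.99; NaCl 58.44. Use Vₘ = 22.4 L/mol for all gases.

1070 g

n(Na) = 534.0 / 22.99 = 23.23 mol
n(Cl2) = 205.0 / 22.4 = 9.152 mol
n/ν → Na: 11.62, Cl2: 9.152; Cl2 is limiting.
n(NaCl) = (2/1) × 9.152 = 18.30 mol
mass = 18.30 × 58.44 = 1069 g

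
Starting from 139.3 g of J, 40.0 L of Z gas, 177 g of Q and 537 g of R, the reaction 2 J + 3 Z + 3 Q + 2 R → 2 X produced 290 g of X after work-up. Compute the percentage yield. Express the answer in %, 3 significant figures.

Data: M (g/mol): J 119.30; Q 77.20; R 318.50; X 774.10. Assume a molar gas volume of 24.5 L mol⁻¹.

34.4 %

n(J) = 139.3 / 119.30 = 1.168 mol
n(Z) = 40.00 / 24.5 = 1.633 mol
n(Q) = 177.0 / 77.20 = 2.293 mol
n(R) = 537.0 / 318.50 = 1.686 mol
n/ν for J = 1.168/2 = 0.5840
n/ν for Z = 1.633/3 = 0.5443
n/ν for Q = 2.293/3 = 0.7643
n/ν for R = 1.686/2 = 0.8430
Smallest n/ν is Z → limiting reagent.
theoretical n(X) = (2/3) × 1.633 = 1.089 mol → 843.0 g
% yield = 290 / 843.0 × 100 = 34.40 %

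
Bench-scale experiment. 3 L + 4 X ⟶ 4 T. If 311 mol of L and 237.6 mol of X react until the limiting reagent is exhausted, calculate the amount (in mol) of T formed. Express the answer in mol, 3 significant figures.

n(L) = 311.0 mol
n(X) = 237.6 mol
n/ν for L = 311.0/3 = 103.7
n/ν for X = 237.6/4 = 59.40
Smallest n/ν is X → limiting reagent.
n(T) = (4/4) × 237.6 = 237.6 mol

238 mol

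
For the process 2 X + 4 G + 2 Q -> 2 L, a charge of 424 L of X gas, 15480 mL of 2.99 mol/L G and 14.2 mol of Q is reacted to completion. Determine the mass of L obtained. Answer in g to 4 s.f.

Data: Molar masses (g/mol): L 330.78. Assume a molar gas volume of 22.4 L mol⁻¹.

4697 g

n(X) = 424.0 / 22.4 = 18.93 mol
n(G) = 2.99 × 15480/1000 = 46.29 mol
n(Q) = 14.20 mol
n/ν for X = 18.93/2 = 9.465
n/ν for G = 46.29/4 = 11.57
n/ν for Q = 14.20/2 = 7.100
Smallest n/ν is Q → limiting reagent.
n(L) = (2/2) × 14.20 = 14.20 mol
mass = 14.20 × 330.78 = 4697 g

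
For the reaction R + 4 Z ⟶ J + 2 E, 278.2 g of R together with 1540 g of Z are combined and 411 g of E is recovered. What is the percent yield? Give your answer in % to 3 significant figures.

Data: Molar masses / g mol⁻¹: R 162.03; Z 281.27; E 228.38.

n(R) = 278.2 / 162.03 = 1.717 mol
n(Z) = 1540 / 281.27 = 5.475 mol
n/ν for R = 1.717/1 = 1.717
n/ν for Z = 5.475/4 = 1.369
Smallest n/ν is Z → limiting reagent.
theoretical n(E) = (2/4) × 5.475 = 2.738 mol → 625.3 g
% yield = 411 / 625.3 × 100 = 65.73 %

65.7 %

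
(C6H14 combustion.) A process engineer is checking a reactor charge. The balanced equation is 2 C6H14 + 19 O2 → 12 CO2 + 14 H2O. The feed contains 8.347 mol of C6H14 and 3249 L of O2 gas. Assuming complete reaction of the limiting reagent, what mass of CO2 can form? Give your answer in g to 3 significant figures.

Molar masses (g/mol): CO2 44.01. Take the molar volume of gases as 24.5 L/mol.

n(C6H14) = 8.347 mol
n(O2) = 3249 / 24.5 = 132.6 mol
n/ν → C6H14: 4.174, O2: 6.979; C6H14 is limiting.
n(CO2) = (12/2) × 8.347 = 50.08 mol
mass = 50.08 × 44.01 = 2204 g

2200 g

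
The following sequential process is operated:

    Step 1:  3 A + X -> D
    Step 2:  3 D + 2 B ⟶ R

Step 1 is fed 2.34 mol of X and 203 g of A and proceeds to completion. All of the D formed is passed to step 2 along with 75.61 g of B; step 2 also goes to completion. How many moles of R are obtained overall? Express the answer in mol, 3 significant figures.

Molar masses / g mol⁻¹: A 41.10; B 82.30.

Step 1:
n(X) = 2.340 mol
n(A) = 203.0 / 41.10 = 4.939 mol
n/ν for X = 2.340/1 = 2.340
n/ν for A = 4.939/3 = 1.646
Smallest n/ν is A → limiting reagent.
n(D) produced = (1/3) × 4.939 = 1.646 mol
Step 2:
n(D) available = 1.646 mol
n(B) = 75.61 / 82.30 = 0.9187 mol
n/ν for D = 1.646/3 = 0.5487
n/ν for B = 0.9187/2 = 0.4594
Smallest n/ν is B → limiting reagent.
n(R) = (1/2) × 0.9187 = 0.4594 mol

0.459 mol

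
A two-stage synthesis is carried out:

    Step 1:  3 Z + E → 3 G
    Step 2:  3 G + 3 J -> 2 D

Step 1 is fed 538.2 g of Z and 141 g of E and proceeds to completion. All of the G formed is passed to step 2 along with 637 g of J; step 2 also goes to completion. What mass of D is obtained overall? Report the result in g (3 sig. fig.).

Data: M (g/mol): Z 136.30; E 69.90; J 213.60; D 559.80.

Step 1:
n(Z) = 538.2 / 136.30 = 3.949 mol
n(E) = 141.0 / 69.90 = 2.017 mol
n/ν → Z: 1.316, E: 2.017; Z is limiting.
n(G) produced = (3/3) × 3.949 = 3.949 mol
Step 2:
n(G) available = 3.949 mol
n(J) = 637.0 / 213.60 = 2.982 mol
n/ν → G: 1.316, J: 0.9940; J is limiting.
n(D) = (2/3) × 2.982 = 1.988 mol
mass = 1.988 × 559.80 = 1113 g

1110 g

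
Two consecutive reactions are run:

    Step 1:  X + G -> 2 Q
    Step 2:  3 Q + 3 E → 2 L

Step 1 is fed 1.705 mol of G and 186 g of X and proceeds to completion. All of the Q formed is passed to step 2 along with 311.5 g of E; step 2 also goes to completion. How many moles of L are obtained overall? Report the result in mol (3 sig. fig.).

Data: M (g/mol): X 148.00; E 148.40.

1.40 mol

Step 1:
n(G) = 1.705 mol
n(X) = 186.0 / 148.00 = 1.257 mol
n/ν for G = 1.705/1 = 1.705
n/ν for X = 1.257/1 = 1.257
Smallest n/ν is X → limiting reagent.
n(Q) produced = (2/1) × 1.257 = 2.514 mol
Step 2:
n(Q) available = 2.514 mol
n(E) = 311.5 / 148.40 = 2.099 mol
n/ν for Q = 2.514/3 = 0.8380
n/ν for E = 2.099/3 = 0.6997
Smallest n/ν is E → limiting reagent.
n(L) = (2/3) × 2.099 = 1.399 mol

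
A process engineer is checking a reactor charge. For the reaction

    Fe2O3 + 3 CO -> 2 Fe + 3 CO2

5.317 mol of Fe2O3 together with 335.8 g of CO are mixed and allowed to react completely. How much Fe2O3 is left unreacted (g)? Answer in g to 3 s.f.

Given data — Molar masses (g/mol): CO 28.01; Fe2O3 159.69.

n(Fe2O3) = 5.317 mol
n(CO) = 335.8 / 28.01 = 11.99 mol
n/ν → Fe2O3: 5.317, CO: 3.997; CO is limiting.
Fe2O3 consumed = (1/3) × 11.99 = 3.997 mol
Fe2O3 remaining = 5.317 − 3.997 = 1.320 mol
mass = 1.320 × 159.69 = 210.8 g

211 g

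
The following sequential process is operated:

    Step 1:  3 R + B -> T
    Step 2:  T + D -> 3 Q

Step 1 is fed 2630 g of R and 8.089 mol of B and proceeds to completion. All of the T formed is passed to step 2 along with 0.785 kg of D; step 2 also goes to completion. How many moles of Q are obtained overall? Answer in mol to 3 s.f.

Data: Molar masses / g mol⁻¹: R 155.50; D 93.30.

16.9 mol

Step 1:
n(R) = 2630 / 155.50 = 16.91 mol
n(B) = 8.089 mol
n/ν for R = 16.91/3 = 5.637
n/ν for B = 8.089/1 = 8.089
Smallest n/ν is R → limiting reagent.
n(T) produced = (1/3) × 16.91 = 5.637 mol
Step 2:
n(T) available = 5.637 mol
n(D) = 0.7850×1000 / 93.30 = 8.414 mol
n/ν for T = 5.637/1 = 5.637
n/ν for D = 8.414/1 = 8.414
Smallest n/ν is T → limiting reagent.
n(Q) = (3/1) × 5.637 = 16.91 mol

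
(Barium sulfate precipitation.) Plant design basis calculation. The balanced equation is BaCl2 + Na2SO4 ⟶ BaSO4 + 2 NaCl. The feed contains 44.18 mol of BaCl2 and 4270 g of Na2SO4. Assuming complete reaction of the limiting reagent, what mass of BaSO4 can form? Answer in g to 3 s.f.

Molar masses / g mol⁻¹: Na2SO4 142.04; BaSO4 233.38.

n(BaCl2) = 44.18 mol
n(Na2SO4) = 4270 / 142.04 = 30.06 mol
n/ν for BaCl2 = 44.18/1 = 44.18
n/ν for Na2SO4 = 30.06/1 = 30.06
Smallest n/ν is Na2SO4 → limiting reagent.
n(BaSO4) = (1/1) × 30.06 = 30.06 mol
mass = 30.06 × 233.38 = 7015 g

7020 g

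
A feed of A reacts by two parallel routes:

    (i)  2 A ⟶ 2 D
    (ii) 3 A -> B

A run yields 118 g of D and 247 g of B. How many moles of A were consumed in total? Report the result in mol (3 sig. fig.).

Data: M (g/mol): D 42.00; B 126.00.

n(D) = 118 / 42.00 = 2.810 mol
n(B) = 247 / 126.00 = 1.960 mol
n(A) via (i) = (2/2)×2.810 = 2.810 mol
n(A) via (ii) = (3/1)×1.960 = 5.880 mol
total n(A) = 2.810 + 5.880 = 8.690 mol

8.69 mol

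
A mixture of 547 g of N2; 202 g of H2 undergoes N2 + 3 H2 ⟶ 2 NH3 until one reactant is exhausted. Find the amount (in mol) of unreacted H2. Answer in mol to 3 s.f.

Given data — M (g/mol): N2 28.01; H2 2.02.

41.4 mol

n(N2) = 547.0 / 28.01 = 19.53 mol
n(H2) = 202.0 / 2.02 = 100.0 mol
n/ν → N2: 19.53, H2: 33.33; N2 is limiting.
H2 consumed = (3/1) × 19.53 = 58.59 mol
H2 remaining = 100.0 − 58.59 = 41.41 mol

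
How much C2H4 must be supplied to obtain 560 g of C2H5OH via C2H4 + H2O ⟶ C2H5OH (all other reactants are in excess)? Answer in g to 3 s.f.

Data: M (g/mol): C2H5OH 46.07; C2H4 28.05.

341 g

n(C2H5OH) = 560 / 46.07 = 12.16 mol
n(C2H4) = (1/1) × 12.16 = 12.16 mol
mass = 12.16 × 28.05 = 341.1 g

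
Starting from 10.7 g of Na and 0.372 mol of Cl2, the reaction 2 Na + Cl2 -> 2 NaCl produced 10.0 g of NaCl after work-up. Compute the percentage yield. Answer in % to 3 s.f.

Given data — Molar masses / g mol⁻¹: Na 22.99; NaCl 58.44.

36.8 %

n(Na) = 10.70 / 22.99 = 0.4654 mol
n(Cl2) = 0.3720 mol
n/ν for Na = 0.4654/2 = 0.2327
n/ν for Cl2 = 0.3720/1 = 0.3720
Smallest n/ν is Na → limiting reagent.
theoretical n(NaCl) = (2/2) × 0.4654 = 0.4654 mol → 27.20 g
% yield = 10.0 / 27.20 × 100 = 36.76 %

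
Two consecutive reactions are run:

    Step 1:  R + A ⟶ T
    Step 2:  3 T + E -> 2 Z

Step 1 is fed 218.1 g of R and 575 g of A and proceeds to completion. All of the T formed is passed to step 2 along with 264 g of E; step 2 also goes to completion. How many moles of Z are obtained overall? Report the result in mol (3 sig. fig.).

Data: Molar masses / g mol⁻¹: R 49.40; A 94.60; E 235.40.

Step 1:
n(R) = 218.1 / 49.40 = 4.415 mol
n(A) = 575.0 / 94.60 = 6.078 mol
n/ν for R = 4.415/1 = 4.415
n/ν for A = 6.078/1 = 6.078
Smallest n/ν is R → limiting reagent.
n(T) produced = (1/1) × 4.415 = 4.415 mol
Step 2:
n(T) available = 4.415 mol
n(E) = 264.0 / 235.40 = 1.121 mol
n/ν for T = 4.415/3 = 1.472
n/ν for E = 1.121/1 = 1.121
Smallest n/ν is E → limiting reagent.
n(Z) = (2/1) × 1.121 = 2.242 mol

2.24 mol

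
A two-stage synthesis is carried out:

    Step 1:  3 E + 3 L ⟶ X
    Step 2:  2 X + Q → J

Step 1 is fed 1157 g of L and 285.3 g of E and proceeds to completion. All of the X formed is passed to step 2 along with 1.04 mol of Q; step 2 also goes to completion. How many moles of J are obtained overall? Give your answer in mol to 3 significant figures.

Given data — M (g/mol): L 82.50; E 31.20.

Step 1:
n(L) = 1157 / 82.50 = 14.02 mol
n(E) = 285.3 / 31.20 = 9.144 mol
n/ν → L: 4.673, E: 3.048; E is limiting.
n(X) produced = (1/3) × 9.144 = 3.048 mol
Step 2:
n(X) available = 3.048 mol
n(Q) = 1.040 mol
n/ν → X: 1.524, Q: 1.040; Q is limiting.
n(J) = (1/1) × 1.040 = 1.040 mol

1.04 mol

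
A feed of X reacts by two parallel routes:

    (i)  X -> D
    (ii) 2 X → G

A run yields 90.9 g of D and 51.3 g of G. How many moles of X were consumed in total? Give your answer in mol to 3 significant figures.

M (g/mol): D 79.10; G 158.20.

1.80 mol

n(D) = 90.9 / 79.10 = 1.149 mol
n(G) = 51.3 / 158.20 = 0.3243 mol
n(X) via (i) = (1/1)×1.149 = 1.149 mol
n(X) via (ii) = (2/1)×0.3243 = 0.6486 mol
total n(X) = 1.149 + 0.6486 = 1.798 mol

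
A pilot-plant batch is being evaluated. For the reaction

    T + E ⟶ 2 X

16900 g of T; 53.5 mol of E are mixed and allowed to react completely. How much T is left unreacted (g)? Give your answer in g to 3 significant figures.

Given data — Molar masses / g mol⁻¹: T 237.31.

4200 g

n(T) = 16900 / 237.31 = 71.21 mol
n(E) = 53.50 mol
n/ν for T = 71.21/1 = 71.21
n/ν for E = 53.50/1 = 53.50
Smallest n/ν is E → limiting reagent.
T consumed = (1/1) × 53.50 = 53.50 mol
T remaining = 71.21 − 53.50 = 17.71 mol
mass = 17.71 × 237.31 = 4203 g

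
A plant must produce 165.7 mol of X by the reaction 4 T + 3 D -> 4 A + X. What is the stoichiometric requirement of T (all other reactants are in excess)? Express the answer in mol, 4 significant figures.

n(X) = 165.7 mol
n(T) = (4/1) × 165.7 = 662.8 mol

662.8 mol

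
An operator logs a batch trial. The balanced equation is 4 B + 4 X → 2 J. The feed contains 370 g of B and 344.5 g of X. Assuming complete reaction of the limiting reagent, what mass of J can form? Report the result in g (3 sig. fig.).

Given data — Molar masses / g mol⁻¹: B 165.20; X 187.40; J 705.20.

n(B) = 370.0 / 165.20 = 2.240 mol
n(X) = 344.5 / 187.40 = 1.838 mol
n/ν → B: 0.5600, X: 0.4595; X is limiting.
n(J) = (2/4) × 1.838 = 0.9190 mol
mass = 0.9190 × 705.20 = 648.1 g

648 g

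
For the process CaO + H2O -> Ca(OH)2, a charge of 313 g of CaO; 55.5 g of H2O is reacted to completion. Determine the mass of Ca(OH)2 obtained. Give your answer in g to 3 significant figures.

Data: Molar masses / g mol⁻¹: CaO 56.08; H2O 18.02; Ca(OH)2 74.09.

n(CaO) = 313.0 / 56.08 = 5.581 mol
n(H2O) = 55.50 / 18.02 = 3.080 mol
n/ν for CaO = 5.581/1 = 5.581
n/ν for H2O = 3.080/1 = 3.080
Smallest n/ν is H2O → limiting reagent.
n(Ca(OH)2) = (1/1) × 3.080 = 3.080 mol
mass = 3.080 × 74.09 = 228.2 g

228 g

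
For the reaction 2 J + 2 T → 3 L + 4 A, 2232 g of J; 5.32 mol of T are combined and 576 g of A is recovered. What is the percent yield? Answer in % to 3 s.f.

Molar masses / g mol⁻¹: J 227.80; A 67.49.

n(J) = 2232 / 227.80 = 9.798 mol
n(T) = 5.320 mol
n/ν for J = 9.798/2 = 4.899
n/ν for T = 5.320/2 = 2.660
Smallest n/ν is T → limiting reagent.
theoretical n(A) = (4/2) × 5.320 = 10.64 mol → 718.1 g
% yield = 576 / 718.1 × 100 = 80.21 %

80.2 %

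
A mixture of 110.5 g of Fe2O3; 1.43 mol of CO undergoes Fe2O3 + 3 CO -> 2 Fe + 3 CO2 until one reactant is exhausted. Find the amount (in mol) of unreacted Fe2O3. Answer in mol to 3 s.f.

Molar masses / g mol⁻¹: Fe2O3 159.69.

0.215 mol

n(Fe2O3) = 110.5 / 159.69 = 0.6920 mol
n(CO) = 1.430 mol
n/ν for Fe2O3 = 0.6920/1 = 0.6920
n/ν for CO = 1.430/3 = 0.4767
Smallest n/ν is CO → limiting reagent.
Fe2O3 consumed = (1/3) × 1.430 = 0.4767 mol
Fe2O3 remaining = 0.6920 − 0.4767 = 0.2153 mol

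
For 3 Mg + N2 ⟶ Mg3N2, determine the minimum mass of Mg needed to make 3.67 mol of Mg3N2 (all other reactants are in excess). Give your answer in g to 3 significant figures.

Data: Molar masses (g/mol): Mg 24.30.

268 g

n(Mg3N2) = 3.670 mol
n(Mg) = (3/1) × 3.670 = 11.01 mol
mass = 11.01 × 24.30 = 267.5 g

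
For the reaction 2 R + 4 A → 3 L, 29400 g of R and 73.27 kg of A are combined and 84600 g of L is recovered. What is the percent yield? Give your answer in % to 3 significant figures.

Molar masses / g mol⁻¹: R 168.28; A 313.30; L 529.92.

91.0 %

n(R) = 29400 / 168.28 = 174.7 mol
n(A) = 73.27×1000 / 313.30 = 233.9 mol
n/ν → R: 87.35, A: 58.48; A is limiting.
theoretical n(L) = (3/4) × 233.9 = 175.4 mol → 92950 g
% yield = 84600 / 92950 × 100 = 91.02 %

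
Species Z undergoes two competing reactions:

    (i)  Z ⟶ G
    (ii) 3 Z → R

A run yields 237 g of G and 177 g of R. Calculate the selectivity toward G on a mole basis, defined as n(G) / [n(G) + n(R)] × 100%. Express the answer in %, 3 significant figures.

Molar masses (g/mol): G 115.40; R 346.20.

80.1 %

n(G) = 237 / 115.40 = 2.054 mol
n(R) = 177 / 346.20 = 0.5113 mol
selectivity = 2.054/(2.054+0.5113) × 100 = 80.07 %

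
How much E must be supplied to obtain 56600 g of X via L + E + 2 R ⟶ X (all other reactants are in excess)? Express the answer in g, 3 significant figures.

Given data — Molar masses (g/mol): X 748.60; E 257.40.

n(X) = 56600 / 748.60 = 75.61 mol
n(E) = (1/1) × 75.61 = 75.61 mol
mass = 75.61 × 257.40 = 19460 g

19500 g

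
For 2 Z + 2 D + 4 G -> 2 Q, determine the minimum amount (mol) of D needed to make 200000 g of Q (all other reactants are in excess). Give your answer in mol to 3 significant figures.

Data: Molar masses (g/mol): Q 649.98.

n(Q) = 200000 / 649.98 = 307.7 mol
n(D) = (2/2) × 307.7 = 307.7 mol

308 mol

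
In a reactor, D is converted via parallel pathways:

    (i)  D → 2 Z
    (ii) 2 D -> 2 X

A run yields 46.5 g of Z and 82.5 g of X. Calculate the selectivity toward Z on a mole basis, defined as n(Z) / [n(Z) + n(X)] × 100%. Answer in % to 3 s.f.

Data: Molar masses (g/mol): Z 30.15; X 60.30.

n(Z) = 46.5 / 30.15 = 1.542 mol
n(X) = 82.5 / 60.30 = 1.368 mol
selectivity = 1.542/(1.542+1.368) × 100 = 52.99 %

53.0 %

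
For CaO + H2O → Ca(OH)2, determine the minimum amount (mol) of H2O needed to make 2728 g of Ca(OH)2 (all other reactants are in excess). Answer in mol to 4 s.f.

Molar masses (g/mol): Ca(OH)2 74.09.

36.82 mol

n(Ca(OH)2) = 2728 / 74.09 = 36.82 mol
n(H2O) = (1/1) × 36.82 = 36.82 mol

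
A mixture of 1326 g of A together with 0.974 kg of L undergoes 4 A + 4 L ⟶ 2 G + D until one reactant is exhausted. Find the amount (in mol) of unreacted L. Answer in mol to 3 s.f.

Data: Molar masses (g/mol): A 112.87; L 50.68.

n(A) = 1326 / 112.87 = 11.75 mol
n(L) = 0.9740×1000 / 50.68 = 19.22 mol
n/ν for A = 11.75/4 = 2.938
n/ν for L = 19.22/4 = 4.805
Smallest n/ν is A → limiting reagent.
L consumed = (4/4) × 11.75 = 11.75 mol
L remaining = 19.22 − 11.75 = 7.470 mol

7.47 mol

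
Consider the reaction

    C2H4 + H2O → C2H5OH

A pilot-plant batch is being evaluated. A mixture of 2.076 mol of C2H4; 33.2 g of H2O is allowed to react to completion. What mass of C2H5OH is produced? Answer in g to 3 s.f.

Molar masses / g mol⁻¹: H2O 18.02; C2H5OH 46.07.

84.9 g

n(C2H4) = 2.076 mol
n(H2O) = 33.20 / 18.02 = 1.842 mol
n/ν for C2H4 = 2.076/1 = 2.076
n/ν for H2O = 1.842/1 = 1.842
Smallest n/ν is H2O → limiting reagent.
n(C2H5OH) = (1/1) × 1.842 = 1.842 mol
mass = 1.842 × 46.07 = 84.86 g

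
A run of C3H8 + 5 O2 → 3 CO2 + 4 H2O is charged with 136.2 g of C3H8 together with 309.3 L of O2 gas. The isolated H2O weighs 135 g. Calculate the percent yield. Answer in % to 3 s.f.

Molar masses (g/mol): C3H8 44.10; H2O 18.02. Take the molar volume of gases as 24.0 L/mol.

n(C3H8) = 136.2 / 44.10 = 3.088 mol
n(O2) = 309.3 / 24.0 = 12.89 mol
n/ν → C3H8: 3.088, O2: 2.578; O2 is limiting.
theoretical n(H2O) = (4/5) × 12.89 = 10.31 mol → 185.8 g
% yield = 135 / 185.8 × 100 = 72.66 %

72.7 %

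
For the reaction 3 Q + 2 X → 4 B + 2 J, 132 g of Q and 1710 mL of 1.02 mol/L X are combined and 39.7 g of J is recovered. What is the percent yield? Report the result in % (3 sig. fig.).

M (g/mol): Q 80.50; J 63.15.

57.5 %

n(Q) = 132.0 / 80.50 = 1.640 mol
n(X) = 1.02 × 1710/1000 = 1.744 mol
n/ν → Q: 0.5467, X: 0.8720; Q is limiting.
theoretical n(J) = (2/3) × 1.640 = 1.093 mol → 69.02 g
% yield = 39.7 / 69.02 × 100 = 57.52 %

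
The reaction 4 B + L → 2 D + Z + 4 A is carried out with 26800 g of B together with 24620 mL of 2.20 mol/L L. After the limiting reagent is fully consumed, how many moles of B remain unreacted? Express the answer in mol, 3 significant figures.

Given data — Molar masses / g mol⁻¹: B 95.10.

n(B) = 26800 / 95.10 = 281.8 mol
n(L) = 2.20 × 24620/1000 = 54.16 mol
n/ν → B: 70.45, L: 54.16; L is limiting.
B consumed = (4/1) × 54.16 = 216.6 mol
B remaining = 281.8 − 216.6 = 65.20 mol

65.2 mol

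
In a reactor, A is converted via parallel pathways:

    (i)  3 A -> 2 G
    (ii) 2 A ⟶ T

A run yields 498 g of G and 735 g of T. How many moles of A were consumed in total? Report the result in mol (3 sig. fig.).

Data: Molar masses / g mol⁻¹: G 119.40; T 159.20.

n(G) = 498 / 119.40 = 4.171 mol
n(T) = 735 / 159.20 = 4.617 mol
n(A) via (i) = (3/2)×4.171 = 6.257 mol
n(A) via (ii) = (2/1)×4.617 = 9.234 mol
total n(A) = 6.257 + 9.234 = 15.49 mol

15.5 mol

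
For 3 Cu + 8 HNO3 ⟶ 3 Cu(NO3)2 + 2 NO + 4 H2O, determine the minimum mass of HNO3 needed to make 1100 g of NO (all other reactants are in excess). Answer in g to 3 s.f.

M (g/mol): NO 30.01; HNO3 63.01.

n(NO) = 1100 / 30.01 = 36.65 mol
n(HNO3) = (8/2) × 36.65 = 146.6 mol
mass = 146.6 × 63.01 = 9237 g

9240 g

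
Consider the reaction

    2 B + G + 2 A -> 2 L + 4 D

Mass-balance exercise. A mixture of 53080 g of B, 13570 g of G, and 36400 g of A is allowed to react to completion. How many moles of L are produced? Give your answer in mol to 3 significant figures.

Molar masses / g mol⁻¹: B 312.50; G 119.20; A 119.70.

n(B) = 53080 / 312.50 = 169.9 mol
n(G) = 13570 / 119.20 = 113.8 mol
n(A) = 36400 / 119.70 = 304.1 mol
n/ν for B = 169.9/2 = 84.95
n/ν for G = 113.8/1 = 113.8
n/ν for A = 304.1/2 = 152.1
Smallest n/ν is B → limiting reagent.
n(L) = (2/2) × 169.9 = 169.9 mol

170 mol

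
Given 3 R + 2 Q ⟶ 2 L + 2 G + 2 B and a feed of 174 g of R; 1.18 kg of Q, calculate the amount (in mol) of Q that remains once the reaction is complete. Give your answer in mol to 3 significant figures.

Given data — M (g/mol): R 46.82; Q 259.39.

2.07 mol

n(R) = 174.0 / 46.82 = 3.716 mol
n(Q) = 1.180×1000 / 259.39 = 4.549 mol
n/ν for R = 3.716/3 = 1.239
n/ν for Q = 4.549/2 = 2.275
Smallest n/ν is R → limiting reagent.
Q consumed = (2/3) × 3.716 = 2.477 mol
Q remaining = 4.549 − 2.477 = 2.072 mol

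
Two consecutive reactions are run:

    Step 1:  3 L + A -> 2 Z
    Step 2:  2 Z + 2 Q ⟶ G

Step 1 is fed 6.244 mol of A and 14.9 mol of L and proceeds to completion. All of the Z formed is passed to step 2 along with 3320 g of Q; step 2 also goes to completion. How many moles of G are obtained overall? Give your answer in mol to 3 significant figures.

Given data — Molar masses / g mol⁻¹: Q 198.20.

4.97 mol

Step 1:
n(A) = 6.244 mol
n(L) = 14.90 mol
n/ν for A = 6.244/1 = 6.244
n/ν for L = 14.90/3 = 4.967
Smallest n/ν is L → limiting reagent.
n(Z) produced = (2/3) × 14.90 = 9.933 mol
Step 2:
n(Z) available = 9.933 mol
n(Q) = 3320 / 198.20 = 16.75 mol
n/ν for Z = 9.933/2 = 4.967
n/ν for Q = 16.75/2 = 8.375
Smallest n/ν is Z → limiting reagent.
n(G) = (1/2) × 9.933 = 4.967 mol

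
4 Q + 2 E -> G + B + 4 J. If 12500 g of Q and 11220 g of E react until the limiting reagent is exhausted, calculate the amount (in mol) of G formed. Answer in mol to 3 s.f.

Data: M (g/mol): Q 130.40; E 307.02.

18.3 mol

n(Q) = 12500 / 130.40 = 95.86 mol
n(E) = 11220 / 307.02 = 36.54 mol
n/ν for Q = 95.86/4 = 23.97
n/ν for E = 36.54/2 = 18.27
Smallest n/ν is E → limiting reagent.
n(G) = (1/2) × 36.54 = 18.27 mol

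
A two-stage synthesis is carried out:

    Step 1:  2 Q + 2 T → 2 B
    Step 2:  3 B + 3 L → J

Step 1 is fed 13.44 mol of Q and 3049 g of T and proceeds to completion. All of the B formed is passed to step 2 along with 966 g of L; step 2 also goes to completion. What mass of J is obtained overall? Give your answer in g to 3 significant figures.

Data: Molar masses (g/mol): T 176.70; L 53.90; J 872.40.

3910 g

Step 1:
n(Q) = 13.44 mol
n(T) = 3049 / 176.70 = 17.26 mol
n/ν for Q = 13.44/2 = 6.720
n/ν for T = 17.26/2 = 8.630
Smallest n/ν is Q → limiting reagent.
n(B) produced = (2/2) × 13.44 = 13.44 mol
Step 2:
n(B) available = 13.44 mol
n(L) = 966.0 / 53.90 = 17.92 mol
n/ν for B = 13.44/3 = 4.480
n/ν for L = 17.92/3 = 5.973
Smallest n/ν is B → limiting reagent.
n(J) = (1/3) × 13.44 = 4.480 mol
mass = 4.480 × 872.40 = 3908 g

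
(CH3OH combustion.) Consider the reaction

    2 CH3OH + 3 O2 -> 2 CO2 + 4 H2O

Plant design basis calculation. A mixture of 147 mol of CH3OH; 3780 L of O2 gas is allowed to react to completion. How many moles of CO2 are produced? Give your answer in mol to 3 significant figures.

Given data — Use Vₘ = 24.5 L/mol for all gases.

n(CH3OH) = 147.0 mol
n(O2) = 3780 / 24.5 = 154.3 mol
n/ν for CH3OH = 147.0/2 = 73.50
n/ν for O2 = 154.3/3 = 51.43
Smallest n/ν is O2 → limiting reagent.
n(CO2) = (2/3) × 154.3 = 102.9 mol

103 mol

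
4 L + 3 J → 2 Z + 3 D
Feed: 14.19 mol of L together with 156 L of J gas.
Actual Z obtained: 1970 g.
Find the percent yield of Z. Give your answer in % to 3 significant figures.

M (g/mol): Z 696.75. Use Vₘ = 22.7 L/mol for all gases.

61.7 %

n(L) = 14.19 mol
n(J) = 156.0 / 22.7 = 6.872 mol
n/ν for L = 14.19/4 = 3.548
n/ν for J = 6.872/3 = 2.291
Smallest n/ν is J → limiting reagent.
theoretical n(Z) = (2/3) × 6.872 = 4.581 mol → 3192 g
% yield = 1970 / 3192 × 100 = 61.72 %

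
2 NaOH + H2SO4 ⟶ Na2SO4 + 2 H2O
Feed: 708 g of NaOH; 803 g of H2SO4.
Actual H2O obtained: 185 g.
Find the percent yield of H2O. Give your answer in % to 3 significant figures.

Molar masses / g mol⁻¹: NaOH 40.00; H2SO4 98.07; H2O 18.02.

62.7 %

n(NaOH) = 708.0 / 40.00 = 17.70 mol
n(H2SO4) = 803.0 / 98.07 = 8.188 mol
n/ν for NaOH = 17.70/2 = 8.850
n/ν for H2SO4 = 8.188/1 = 8.188
Smallest n/ν is H2SO4 → limiting reagent.
theoretical n(H2O) = (2/1) × 8.188 = 16.38 mol → 295.2 g
% yield = 185 / 295.2 × 100 = 62.67 %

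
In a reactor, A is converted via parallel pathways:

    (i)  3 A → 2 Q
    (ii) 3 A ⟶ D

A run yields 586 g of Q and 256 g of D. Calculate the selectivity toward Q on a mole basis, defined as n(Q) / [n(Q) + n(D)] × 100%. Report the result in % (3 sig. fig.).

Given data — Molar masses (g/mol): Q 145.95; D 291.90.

82.1 %

n(Q) = 586 / 145.95 = 4.015 mol
n(D) = 256 / 291.90 = 0.8770 mol
selectivity = 4.015/(4.015+0.8770) × 100 = 82.07 %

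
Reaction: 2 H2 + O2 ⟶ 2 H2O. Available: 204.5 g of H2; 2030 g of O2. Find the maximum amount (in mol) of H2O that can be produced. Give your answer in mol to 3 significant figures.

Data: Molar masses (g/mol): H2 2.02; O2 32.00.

101 mol

n(H2) = 204.5 / 2.02 = 101.2 mol
n(O2) = 2030 / 32.00 = 63.44 mol
n/ν for H2 = 101.2/2 = 50.60
n/ν for O2 = 63.44/1 = 63.44
Smallest n/ν is H2 → limiting reagent.
n(H2O) = (2/2) × 101.2 = 101.2 mol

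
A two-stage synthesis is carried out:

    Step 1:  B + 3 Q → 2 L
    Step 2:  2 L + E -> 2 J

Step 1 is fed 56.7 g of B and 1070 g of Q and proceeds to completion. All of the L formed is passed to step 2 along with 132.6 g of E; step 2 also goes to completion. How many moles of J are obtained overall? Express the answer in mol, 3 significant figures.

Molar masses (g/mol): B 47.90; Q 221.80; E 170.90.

1.55 mol

Step 1:
n(B) = 56.70 / 47.90 = 1.184 mol
n(Q) = 1070 / 221.80 = 4.824 mol
n/ν for B = 1.184/1 = 1.184
n/ν for Q = 4.824/3 = 1.608
Smallest n/ν is B → limiting reagent.
n(L) produced = (2/1) × 1.184 = 2.368 mol
Step 2:
n(L) available = 2.368 mol
n(E) = 132.6 / 170.90 = 0.7759 mol
n/ν for L = 2.368/2 = 1.184
n/ν for E = 0.7759/1 = 0.7759
Smallest n/ν is E → limiting reagent.
n(J) = (2/1) × 0.7759 = 1.552 mol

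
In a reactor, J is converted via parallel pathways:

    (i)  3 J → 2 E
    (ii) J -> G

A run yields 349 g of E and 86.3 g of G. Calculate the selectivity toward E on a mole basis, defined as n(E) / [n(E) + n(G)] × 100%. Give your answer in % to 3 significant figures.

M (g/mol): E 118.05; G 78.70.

n(E) = 349 / 118.05 = 2.956 mol
n(G) = 86.3 / 78.70 = 1.097 mol
selectivity = 2.956/(2.956+1.097) × 100 = 72.93 %

72.9 %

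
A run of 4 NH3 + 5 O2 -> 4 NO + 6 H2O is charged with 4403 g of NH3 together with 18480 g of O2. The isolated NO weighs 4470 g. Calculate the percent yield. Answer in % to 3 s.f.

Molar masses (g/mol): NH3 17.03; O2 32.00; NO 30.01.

57.6 %

n(NH3) = 4403 / 17.03 = 258.5 mol
n(O2) = 18480 / 32.00 = 577.5 mol
n/ν for NH3 = 258.5/4 = 64.63
n/ν for O2 = 577.5/5 = 115.5
Smallest n/ν is NH3 → limiting reagent.
theoretical n(NO) = (4/4) × 258.5 = 258.5 mol → 7758 g
% yield = 4470 / 7758 × 100 = 57.62 %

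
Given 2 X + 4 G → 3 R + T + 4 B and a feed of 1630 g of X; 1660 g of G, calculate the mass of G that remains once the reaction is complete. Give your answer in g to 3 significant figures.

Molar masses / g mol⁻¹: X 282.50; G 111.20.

377 g

n(X) = 1630 / 282.50 = 5.770 mol
n(G) = 1660 / 111.20 = 14.93 mol
n/ν for X = 5.770/2 = 2.885
n/ν for G = 14.93/4 = 3.733
Smallest n/ν is X → limiting reagent.
G consumed = (4/2) × 5.770 = 11.54 mol
G remaining = 14.93 − 11.54 = 3.390 mol
mass = 3.390 × 111.20 = 377.0 g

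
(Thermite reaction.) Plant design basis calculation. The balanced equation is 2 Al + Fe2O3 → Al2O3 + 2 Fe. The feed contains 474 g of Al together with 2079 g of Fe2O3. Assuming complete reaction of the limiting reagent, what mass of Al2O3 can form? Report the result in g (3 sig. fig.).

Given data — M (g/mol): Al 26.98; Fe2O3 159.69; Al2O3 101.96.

n(Al) = 474.0 / 26.98 = 17.57 mol
n(Fe2O3) = 2079 / 159.69 = 13.02 mol
n/ν for Al = 17.57/2 = 8.785
n/ν for Fe2O3 = 13.02/1 = 13.02
Smallest n/ν is Al → limiting reagent.
n(Al2O3) = (1/2) × 17.57 = 8.785 mol
mass = 8.785 × 101.96 = 895.7 g

896 g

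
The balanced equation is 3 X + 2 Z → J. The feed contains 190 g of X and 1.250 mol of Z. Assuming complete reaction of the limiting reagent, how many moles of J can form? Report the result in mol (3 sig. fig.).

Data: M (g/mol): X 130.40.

0.486 mol

n(X) = 190.0 / 130.40 = 1.457 mol
n(Z) = 1.250 mol
n/ν → X: 0.4857, Z: 0.6250; X is limiting.
n(J) = (1/3) × 1.457 = 0.4857 mol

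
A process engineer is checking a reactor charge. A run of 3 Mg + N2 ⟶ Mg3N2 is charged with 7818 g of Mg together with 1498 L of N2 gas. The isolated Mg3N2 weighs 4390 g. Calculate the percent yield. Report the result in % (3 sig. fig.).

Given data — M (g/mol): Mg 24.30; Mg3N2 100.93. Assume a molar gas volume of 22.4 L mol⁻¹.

65.0 %

n(Mg) = 7818 / 24.30 = 321.7 mol
n(N2) = 1498 / 22.4 = 66.88 mol
n/ν → Mg: 107.2, N2: 66.88; N2 is limiting.
theoretical n(Mg3N2) = (1/1) × 66.88 = 66.88 mol → 6750 g
% yield = 4390 / 6750 × 100 = 65.04 %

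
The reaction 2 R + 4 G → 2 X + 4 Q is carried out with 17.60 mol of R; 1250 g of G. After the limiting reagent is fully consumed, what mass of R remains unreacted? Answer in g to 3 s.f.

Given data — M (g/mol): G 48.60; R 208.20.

987 g

n(R) = 17.60 mol
n(G) = 1250 / 48.60 = 25.72 mol
n/ν for R = 17.60/2 = 8.800
n/ν for G = 25.72/4 = 6.430
Smallest n/ν is G → limiting reagent.
R consumed = (2/4) × 25.72 = 12.86 mol
R remaining = 17.60 − 12.86 = 4.740 mol
mass = 4.740 × 208.20 = 986.9 g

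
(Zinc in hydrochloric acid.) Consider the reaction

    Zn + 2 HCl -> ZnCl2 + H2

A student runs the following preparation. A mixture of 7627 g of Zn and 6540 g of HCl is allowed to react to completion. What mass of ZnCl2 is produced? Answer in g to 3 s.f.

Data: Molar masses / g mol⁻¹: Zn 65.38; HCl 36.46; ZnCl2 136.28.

n(Zn) = 7627 / 65.38 = 116.7 mol
n(HCl) = 6540 / 36.46 = 179.4 mol
n/ν for Zn = 116.7/1 = 116.7
n/ν for HCl = 179.4/2 = 89.70
Smallest n/ν is HCl → limiting reagent.
n(ZnCl2) = (1/2) × 179.4 = 89.70 mol
mass = 89.70 × 136.28 = 12220 g

12200 g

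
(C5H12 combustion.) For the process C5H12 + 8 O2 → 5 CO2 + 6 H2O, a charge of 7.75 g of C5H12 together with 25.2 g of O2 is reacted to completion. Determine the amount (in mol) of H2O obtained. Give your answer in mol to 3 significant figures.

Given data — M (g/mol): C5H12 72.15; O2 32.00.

n(C5H12) = 7.750 / 72.15 = 0.1074 mol
n(O2) = 25.20 / 32.00 = 0.7875 mol
n/ν → C5H12: 0.1074, O2: 0.09844; O2 is limiting.
n(H2O) = (6/8) × 0.7875 = 0.5906 mol

0.591 mol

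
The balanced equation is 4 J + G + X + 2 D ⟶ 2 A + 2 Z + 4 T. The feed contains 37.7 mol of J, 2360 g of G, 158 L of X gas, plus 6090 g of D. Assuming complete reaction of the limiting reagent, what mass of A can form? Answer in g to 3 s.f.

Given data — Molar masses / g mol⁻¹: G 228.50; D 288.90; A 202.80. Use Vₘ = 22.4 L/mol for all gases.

2860 g

n(J) = 37.70 mol
n(G) = 2360 / 228.50 = 10.33 mol
n(X) = 158.0 / 22.4 = 7.054 mol
n(D) = 6090 / 288.90 = 21.08 mol
n/ν for J = 37.70/4 = 9.425
n/ν for G = 10.33/1 = 10.33
n/ν for X = 7.054/1 = 7.054
n/ν for D = 21.08/2 = 10.54
Smallest n/ν is X → limiting reagent.
n(A) = (2/1) × 7.054 = 14.11 mol
mass = 14.11 × 202.80 = 2862 g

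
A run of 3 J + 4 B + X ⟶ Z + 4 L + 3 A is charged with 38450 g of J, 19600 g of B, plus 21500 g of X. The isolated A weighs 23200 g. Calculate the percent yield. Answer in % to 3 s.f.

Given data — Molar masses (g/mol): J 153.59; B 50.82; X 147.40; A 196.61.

47.1 %

n(J) = 38450 / 153.59 = 250.3 mol
n(B) = 19600 / 50.82 = 385.7 mol
n(X) = 21500 / 147.40 = 145.9 mol
n/ν for J = 250.3/3 = 83.43
n/ν for B = 385.7/4 = 96.43
n/ν for X = 145.9/1 = 145.9
Smallest n/ν is J → limiting reagent.
theoretical n(A) = (3/3) × 250.3 = 250.3 mol → 49210 g
% yield = 23200 / 49210 × 100 = 47.14 %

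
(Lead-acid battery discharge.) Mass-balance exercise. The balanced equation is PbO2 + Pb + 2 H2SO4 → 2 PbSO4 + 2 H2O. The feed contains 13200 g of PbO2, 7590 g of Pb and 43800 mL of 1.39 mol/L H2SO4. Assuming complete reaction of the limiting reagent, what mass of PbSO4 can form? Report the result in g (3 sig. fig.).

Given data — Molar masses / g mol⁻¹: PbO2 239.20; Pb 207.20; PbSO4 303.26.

18500 g

n(PbO2) = 13200 / 239.20 = 55.18 mol
n(Pb) = 7590 / 207.20 = 36.63 mol
n(H2SO4) = 1.39 × 43800/1000 = 60.88 mol
n/ν for PbO2 = 55.18/1 = 55.18
n/ν for Pb = 36.63/1 = 36.63
n/ν for H2SO4 = 60.88/2 = 30.44
Smallest n/ν is H2SO4 → limiting reagent.
n(PbSO4) = (2/2) × 60.88 = 60.88 mol
mass = 60.88 × 303.26 = 18460 g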